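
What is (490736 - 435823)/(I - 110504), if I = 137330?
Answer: 54913/26826 ≈ 2.0470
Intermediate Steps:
(490736 - 435823)/(I - 110504) = (490736 - 435823)/(137330 - 110504) = 54913/26826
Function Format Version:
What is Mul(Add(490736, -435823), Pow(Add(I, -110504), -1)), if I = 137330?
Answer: Rational(54913, 26826) ≈ 2.0470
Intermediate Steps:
Mul(Add(490736, -435823), Pow(Add(I, -110504), -1)) = Mul(Add(490736, -435823), Pow(Add(137330, -110504), -1)) = Mul(54913, Pow(26826, -1)) = Mul(54913, Rational(1, 26826)) = Rational(54913, 26826)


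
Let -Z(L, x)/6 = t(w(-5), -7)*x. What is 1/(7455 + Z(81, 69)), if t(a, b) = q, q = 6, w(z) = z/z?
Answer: 1/4971 ≈ 0.00020117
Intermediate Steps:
w(z) = 1
t(a, b) = 6
Z(L, x) = -36*x
1/(7455 + Z(81, 69)) = 1/(7455 - 36*69) = 1/(7455 - 2484) = 1/4971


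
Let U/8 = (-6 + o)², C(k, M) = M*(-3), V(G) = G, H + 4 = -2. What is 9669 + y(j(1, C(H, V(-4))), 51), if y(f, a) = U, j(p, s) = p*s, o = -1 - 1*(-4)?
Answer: 9741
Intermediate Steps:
H = -6 (H = -4 - 2 = -6)
o = 3 (o = -1 + 4 = 3)
C(k, M) = -3*M
U = 72 (U = 8*(-6 + 3)² = 8*(-3)² = 8*9 = 72)
y(f, a) = 72
9669 + y(j(1, C(H, V(-4))), 51) = 9669 + 72 = 9741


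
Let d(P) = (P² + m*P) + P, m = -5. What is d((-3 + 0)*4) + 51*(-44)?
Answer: -2052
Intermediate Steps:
d(P) = P² - 4*P (d(P) = (P² - 5*P) + P = P² - 4*P)
d((-3 + 0)*4) + 51*(-44) = ((-3 + 0)*4)*(-4 + (-3 + 0)*4) + 51*(-44) = (-3*4)*(-4 - 3*4) - 2244 = -12*(-4 - 12) - 2244 = -12*(-16) - 2244 = 192 - 2244 = -2052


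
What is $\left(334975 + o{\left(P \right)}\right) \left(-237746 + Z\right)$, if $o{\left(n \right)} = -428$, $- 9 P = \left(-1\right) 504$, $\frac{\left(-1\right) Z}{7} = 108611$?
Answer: $-333885600581$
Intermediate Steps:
$Z = -760277$ ($Z = \left(-7\right) 108611 = -760277$)
$P = 56$ ($P = - \frac{\left(-1\right) 504}{9} = \left(- \frac{1}{9}\right) \left(-504\right) = 56$)
$\left(334975 + o{\left(P \right)}\right) \left(-237746 + Z\right) = \left(334975 - 428\right) \left(-237746 - 760277\right) = 334547 \left(-998023\right) = -333885600581$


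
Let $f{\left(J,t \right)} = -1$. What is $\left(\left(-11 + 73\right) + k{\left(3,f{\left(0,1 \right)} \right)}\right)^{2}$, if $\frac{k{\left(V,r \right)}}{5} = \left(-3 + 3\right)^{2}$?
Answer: $3844$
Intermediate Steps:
$k{\left(V,r \right)} = 0$ ($k{\left(V,r \right)} = 5 \left(-3 + 3\right)^{2} = 5 \cdot 0^{2} = 5 \cdot 0 = 0$)
$\left(\left(-11 + 73\right) + k{\left(3,f{\left(0,1 \right)} \right)}\right)^{2} = \left(\left(-11 + 73\right) + 0\right)^{2} = \left(62 + 0\right)^{2} = 62^{2} = 3844$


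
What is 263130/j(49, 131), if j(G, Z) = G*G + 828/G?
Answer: 12893370/118477 ≈ 108.83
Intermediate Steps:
j(G, Z) = G² + 828/G
263130/j(49, 131) = 263130/(((828 + 49³)/49)) = 263130/(((828 + 117649)/49)) = 263130/(((1/49)*118477)) = 263130/(118477/49) = 263130*(49/118477) = 12893370/118477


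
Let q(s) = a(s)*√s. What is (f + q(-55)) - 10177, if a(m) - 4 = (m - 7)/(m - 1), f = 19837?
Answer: 9660 + 143*I*√55/28 ≈ 9660.0 + 37.876*I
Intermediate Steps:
a(m) = 4 + (-7 + m)/(-1 + m) (a(m) = 4 + (m - 7)/(m - 1) = 4 + (-7 + m)/(-1 + m))
q(s) = √s*(-11 + 5*s)/(-1 + s) (q(s) = ((-11 + 5*s)/(-1 + s))*√s = √s*(-11 + 5*s)/(-1 + s))
(f + q(-55)) - 10177 = (19837 + √(-55)*(-11 + 5*(-55))/(-1 - 55)) - 10177 = (19837 + (I*√55)*(-11 - 275)/(-56)) - 10177 = (19837 + (I*√55)*(-1/56)*(-286)) - 10177 = (19837 + 143*I*√55/28) - 10177 = 9660 + 143*I*√55/28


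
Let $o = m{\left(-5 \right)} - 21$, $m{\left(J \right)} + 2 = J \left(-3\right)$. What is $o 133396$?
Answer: $-1067168$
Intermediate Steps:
$m{\left(J \right)} = -2 - 3 J$ ($m{\left(J \right)} = -2 + J \left(-3\right) = -2 - 3 J$)
$o = -8$ ($o = \left(-2 - -15\right) - 21 = \left(-2 + 15\right) - 21 = 13 - 21 = -8$)
$o 133396 = \left(-8\right) 133396 = -1067168$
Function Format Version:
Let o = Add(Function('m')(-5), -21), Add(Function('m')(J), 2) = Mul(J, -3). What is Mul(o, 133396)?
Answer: -1067168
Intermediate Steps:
Function('m')(J) = Add(-2, Mul(-3, J)) (Function('m')(J) = Add(-2, Mul(J, -3)) = Add(-2, Mul(-3, J)))
o = -8 (o = Add(Add(-2, Mul(-3, -5)), -21) = Add(Add(-2, 15), -21) = Add(13, -21) = -8)
Mul(o, 133396) = Mul(-8, 133396) = -1067168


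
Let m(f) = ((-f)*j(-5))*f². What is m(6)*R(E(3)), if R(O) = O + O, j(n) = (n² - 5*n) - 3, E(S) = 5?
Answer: -101520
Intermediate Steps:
j(n) = -3 + n² - 5*n
R(O) = 2*O
m(f) = -47*f³ (m(f) = ((-f)*(-3 + (-5)² - 5*(-5)))*f² = ((-f)*(-3 + 25 + 25))*f² = (-f*47)*f² = (-47*f)*f² = -47*f³)
m(6)*R(E(3)) = (-47*6³)*(2*5) = -47*216*10 = -10152*10 = -101520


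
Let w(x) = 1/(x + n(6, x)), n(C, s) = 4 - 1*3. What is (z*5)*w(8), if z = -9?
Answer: -5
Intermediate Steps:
n(C, s) = 1 (n(C, s) = 4 - 3 = 1)
w(x) = 1/(1 + x) (w(x) = 1/(x + 1) = 1/(1 + x))
(z*5)*w(8) = (-9*5)/(1 + 8) = -45/9 = -45*1/9 = -5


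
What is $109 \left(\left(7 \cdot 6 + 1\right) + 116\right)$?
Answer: $17331$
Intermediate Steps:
$109 \left(\left(7 \cdot 6 + 1\right) + 116\right) = 109 \left(\left(42 + 1\right) + 116\right) = 109 \left(43 + 116\right) = 109 \cdot 159 = 17331$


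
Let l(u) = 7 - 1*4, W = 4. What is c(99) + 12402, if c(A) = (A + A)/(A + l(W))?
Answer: 210867/17 ≈ 12404.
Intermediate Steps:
l(u) = 3 (l(u) = 7 - 4 = 3)
c(A) = 2*A/(3 + A) (c(A) = (A + A)/(A + 3) = (2*A)/(3 + A) = 2*A/(3 + A))
c(99) + 12402 = 2*99/(3 + 99) + 12402 = 2*99/102 + 12402 = 2*99*(1/102) + 12402 = 33/17 + 12402 = 210867/17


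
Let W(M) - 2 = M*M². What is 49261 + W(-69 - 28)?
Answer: -863410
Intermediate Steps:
W(M) = 2 + M³ (W(M) = 2 + M*M² = 2 + M³)
49261 + W(-69 - 28) = 49261 + (2 + (-69 - 28)³) = 49261 + (2 + (-97)³) = 49261 + (2 - 912673) = 49261 - 912671 = -863410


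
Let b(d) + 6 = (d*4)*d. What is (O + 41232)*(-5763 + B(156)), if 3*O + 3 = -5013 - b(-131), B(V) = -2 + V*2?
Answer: -272879026/3 ≈ -9.0960e+7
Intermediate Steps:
b(d) = -6 + 4*d² (b(d) = -6 + (d*4)*d = -6 + (4*d)*d = -6 + 4*d²)
B(V) = -2 + 2*V
O = -73654/3 (O = -1 + (-5013 - (-6 + 4*(-131)²))/3 = -1 + (-5013 - (-6 + 4*17161))/3 = -1 + (-5013 - (-6 + 68644))/3 = -1 + (-5013 - 1*68638)/3 = -1 + (-5013 - 68638)/3 = -1 + (⅓)*(-73651) = -1 - 73651/3 = -73654/3 ≈ -24551.)
(O + 41232)*(-5763 + B(156)) = (-73654/3 + 41232)*(-5763 + (-2 + 2*156)) = 50042*(-5763 + (-2 + 312))/3 = 50042*(-5763 + 310)/3 = (50042/3)*(-5453) = -272879026/3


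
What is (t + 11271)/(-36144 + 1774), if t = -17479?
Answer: 3104/17185 ≈ 0.18062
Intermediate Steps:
(t + 11271)/(-36144 + 1774) = (-17479 + 11271)/(-36144 + 1774) = -6208/(-34370) = -6208*(-1/34370) = 3104/17185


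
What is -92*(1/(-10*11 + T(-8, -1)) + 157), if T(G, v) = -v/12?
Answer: -19050532/1319 ≈ -14443.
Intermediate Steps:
T(G, v) = -v/12 (T(G, v) = -v*(1/12) = -v/12)
-92*(1/(-10*11 + T(-8, -1)) + 157) = -92*(1/(-10*11 - 1/12*(-1)) + 157) = -92*(1/(-110 + 1/12) + 157) = -92*(1/(-1319/12) + 157) = -92*(-12/1319 + 157) = -92*207071/1319 = -19050532/1319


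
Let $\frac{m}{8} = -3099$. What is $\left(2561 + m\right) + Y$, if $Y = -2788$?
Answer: $-25019$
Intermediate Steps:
$m = -24792$ ($m = 8 \left(-3099\right) = -24792$)
$\left(2561 + m\right) + Y = \left(2561 - 24792\right) - 2788 = -22231 - 2788 = -25019$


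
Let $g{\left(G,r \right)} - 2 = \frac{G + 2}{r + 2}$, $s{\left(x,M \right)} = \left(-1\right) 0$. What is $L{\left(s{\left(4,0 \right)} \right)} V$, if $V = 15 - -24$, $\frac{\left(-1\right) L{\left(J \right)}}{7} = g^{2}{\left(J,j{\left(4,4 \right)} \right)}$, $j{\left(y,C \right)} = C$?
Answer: $- \frac{4459}{3} \approx -1486.3$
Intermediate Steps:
$s{\left(x,M \right)} = 0$
$g{\left(G,r \right)} = 2 + \frac{2 + G}{2 + r}$ ($g{\left(G,r \right)} = 2 + \frac{G + 2}{r + 2} = 2 + \frac{2 + G}{2 + r}$)
$L{\left(J \right)} = - 7 \left(\frac{7}{3} + \frac{J}{6}\right)^{2}$ ($L{\left(J \right)} = - 7 \left(\frac{6 + J + 2 \cdot 4}{2 + 4}\right)^{2} = - 7 \left(\frac{6 + J + 8}{6}\right)^{2} = - 7 \left(\frac{14 + J}{6}\right)^{2} = - 7 \left(\frac{7}{3} + \frac{J}{6}\right)^{2}$)
$V = 39$ ($V = 15 + 24 = 39$)
$L{\left(s{\left(4,0 \right)} \right)} V = - \frac{7 \left(14 + 0\right)^{2}}{36} \cdot 39 = - \frac{7 \cdot 14^{2}}{36} \cdot 39 = \left(- \frac{7}{36}\right) 196 \cdot 39 = \left(- \frac{343}{9}\right) 39 = - \frac{4459}{3}$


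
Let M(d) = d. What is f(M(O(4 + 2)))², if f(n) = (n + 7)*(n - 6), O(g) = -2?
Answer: 1600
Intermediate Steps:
f(n) = (-6 + n)*(7 + n) (f(n) = (7 + n)*(-6 + n) = (-6 + n)*(7 + n))
f(M(O(4 + 2)))² = (-42 - 2 + (-2)²)² = (-42 - 2 + 4)² = (-40)² = 1600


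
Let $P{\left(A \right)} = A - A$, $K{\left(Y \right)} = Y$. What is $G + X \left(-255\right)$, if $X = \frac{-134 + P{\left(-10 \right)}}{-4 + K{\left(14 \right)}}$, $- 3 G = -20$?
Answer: $\frac{10271}{3} \approx 3423.7$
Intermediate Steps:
$G = \frac{20}{3}$ ($G = \left(- \frac{1}{3}\right) \left(-20\right) = \frac{20}{3} \approx 6.6667$)
$P{\left(A \right)} = 0$
$X = - \frac{67}{5}$ ($X = \frac{-134 + 0}{-4 + 14} = - \frac{134}{10} = \left(-134\right) \frac{1}{10} = - \frac{67}{5} \approx -13.4$)
$G + X \left(-255\right) = \frac{20}{3} - -3417 = \frac{20}{3} + 3417 = \frac{10271}{3}$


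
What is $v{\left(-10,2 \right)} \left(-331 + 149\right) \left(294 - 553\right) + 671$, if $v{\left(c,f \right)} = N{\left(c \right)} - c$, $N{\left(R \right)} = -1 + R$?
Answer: $-46467$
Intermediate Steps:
$v{\left(c,f \right)} = -1$ ($v{\left(c,f \right)} = \left(-1 + c\right) - c = -1$)
$v{\left(-10,2 \right)} \left(-331 + 149\right) \left(294 - 553\right) + 671 = - \left(-331 + 149\right) \left(294 - 553\right) + 671 = - \left(-182\right) \left(-259\right) + 671 = \left(-1\right) 47138 + 671 = -47138 + 671 = -46467$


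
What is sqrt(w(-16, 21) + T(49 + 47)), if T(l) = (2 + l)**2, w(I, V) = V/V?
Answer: sqrt(9605) ≈ 98.005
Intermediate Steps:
w(I, V) = 1
sqrt(w(-16, 21) + T(49 + 47)) = sqrt(1 + (2 + (49 + 47))**2) = sqrt(1 + (2 + 96)**2) = sqrt(1 + 98**2) = sqrt(1 + 9604) = sqrt(9605)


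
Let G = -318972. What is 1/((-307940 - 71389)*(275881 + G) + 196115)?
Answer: 1/16345862054 ≈ 6.1178e-11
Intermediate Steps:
1/((-307940 - 71389)*(275881 + G) + 196115) = 1/((-307940 - 71389)*(275881 - 318972) + 196115) = 1/(-379329*(-43091) + 196115) = 1/(16345665939 + 196115) = 1/16345862054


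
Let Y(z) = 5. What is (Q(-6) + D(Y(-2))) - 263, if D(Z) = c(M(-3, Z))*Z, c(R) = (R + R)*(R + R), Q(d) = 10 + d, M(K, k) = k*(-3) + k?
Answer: 1741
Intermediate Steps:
M(K, k) = -2*k (M(K, k) = -3*k + k = -2*k)
c(R) = 4*R**2 (c(R) = (2*R)*(2*R) = 4*R**2)
D(Z) = 16*Z**3 (D(Z) = (4*(-2*Z)**2)*Z = (4*(4*Z**2))*Z = (16*Z**2)*Z = 16*Z**3)
(Q(-6) + D(Y(-2))) - 263 = ((10 - 6) + 16*5**3) - 263 = (4 + 16*125) - 263 = (4 + 2000) - 263 = 2004 - 263 = 1741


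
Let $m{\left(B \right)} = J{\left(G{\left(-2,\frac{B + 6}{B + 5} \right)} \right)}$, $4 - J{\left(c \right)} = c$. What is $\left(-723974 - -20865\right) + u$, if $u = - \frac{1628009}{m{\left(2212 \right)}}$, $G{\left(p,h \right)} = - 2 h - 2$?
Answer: $- \frac{16081043395}{17738} \approx -9.0659 \cdot 10^{5}$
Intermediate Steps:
$G{\left(p,h \right)} = -2 - 2 h$
$J{\left(c \right)} = 4 - c$
$m{\left(B \right)} = 6 + \frac{2 \left(6 + B\right)}{5 + B}$ ($m{\left(B \right)} = 4 - \left(-2 - 2 \frac{B + 6}{B + 5}\right) = 4 - \left(-2 - 2 \frac{6 + B}{5 + B}\right) = 4 - \left(-2 - \frac{2 \left(6 + B\right)}{5 + B}\right) = 4 + \left(2 + \frac{2 \left(6 + B\right)}{5 + B}\right) = 6 + \frac{2 \left(6 + B\right)}{5 + B}$)
$u = - \frac{3609295953}{17738}$ ($u = - \frac{1628009}{2 \frac{1}{5 + 2212} \left(21 + 4 \cdot 2212\right)} = - \frac{1628009}{2 \cdot \frac{1}{2217} \left(21 + 8848\right)} = - \frac{1628009}{2 \cdot \frac{1}{2217} \cdot 8869} = - \frac{1628009}{\frac{17738}{2217}} = \left(-1628009\right) \frac{2217}{17738} = - \frac{3609295953}{17738} \approx -2.0348 \cdot 10^{5}$)
$\left(-723974 - -20865\right) + u = \left(-723974 - -20865\right) - \frac{3609295953}{17738} = \left(-723974 + 20865\right) - \frac{3609295953}{17738} = -703109 - \frac{3609295953}{17738} = - \frac{16081043395}{17738}$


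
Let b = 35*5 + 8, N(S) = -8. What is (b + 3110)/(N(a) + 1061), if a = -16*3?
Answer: 3293/1053 ≈ 3.1273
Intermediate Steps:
a = -48
b = 183 (b = 175 + 8 = 183)
(b + 3110)/(N(a) + 1061) = (183 + 3110)/(-8 + 1061) = 3293/1053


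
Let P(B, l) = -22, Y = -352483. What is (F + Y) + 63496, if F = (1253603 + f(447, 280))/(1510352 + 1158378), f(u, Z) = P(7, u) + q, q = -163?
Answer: -385613511546/1334365 ≈ -2.8899e+5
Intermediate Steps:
f(u, Z) = -185 (f(u, Z) = -22 - 163 = -185)
F = 626709/1334365 (F = (1253603 - 185)/(1510352 + 1158378) = 1253418/2668730 = 1253418*(1/2668730) = 626709/1334365 ≈ 0.46967)
(F + Y) + 63496 = (626709/1334365 - 352483) + 63496 = -470340351586/1334365 + 63496 = -385613511546/1334365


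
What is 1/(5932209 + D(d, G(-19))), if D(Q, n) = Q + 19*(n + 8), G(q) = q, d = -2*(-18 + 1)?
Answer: 1/5932034 ≈ 1.6858e-7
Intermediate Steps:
d = 34 (d = -2*(-17) = 34)
D(Q, n) = 152 + Q + 19*n (D(Q, n) = Q + 19*(8 + n) = Q + (152 + 19*n) = 152 + Q + 19*n)
1/(5932209 + D(d, G(-19))) = 1/(5932209 + (152 + 34 + 19*(-19))) = 1/(5932209 + (152 + 34 - 361)) = 1/(5932209 - 175) = 1/5932034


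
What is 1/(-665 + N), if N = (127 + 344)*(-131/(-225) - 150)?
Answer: -75/5328058 ≈ -1.4076e-5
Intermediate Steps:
N = -5278183/75 (N = 471*(-131*(-1/225) - 150) = 471*(131/225 - 150) = 471*(-33619/225) = -5278183/75 ≈ -70376.)
1/(-665 + N) = 1/(-665 - 5278183/75) = 1/(-5328058/75) = -75/5328058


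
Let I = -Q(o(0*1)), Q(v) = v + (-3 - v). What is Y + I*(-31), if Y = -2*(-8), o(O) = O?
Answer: -77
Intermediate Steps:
Y = 16
Q(v) = -3
I = 3 (I = -1*(-3) = 3)
Y + I*(-31) = 16 + 3*(-31) = 16 - 93 = -77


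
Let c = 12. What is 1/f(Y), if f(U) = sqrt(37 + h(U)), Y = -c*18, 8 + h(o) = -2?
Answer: sqrt(3)/9 ≈ 0.19245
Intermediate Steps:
h(o) = -10 (h(o) = -8 - 2 = -10)
Y = -216 (Y = -12*18 = -1*216 = -216)
f(U) = 3*sqrt(3) (f(U) = sqrt(37 - 10) = sqrt(27) = 3*sqrt(3))
1/f(Y) = 1/(3*sqrt(3)) = sqrt(3)/9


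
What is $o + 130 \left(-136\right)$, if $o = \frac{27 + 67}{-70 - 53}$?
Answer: $- \frac{2174734}{123} \approx -17681.0$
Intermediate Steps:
$o = - \frac{94}{123}$ ($o = \frac{94}{-123} = 94 \left(- \frac{1}{123}\right) = - \frac{94}{123} \approx -0.76423$)
$o + 130 \left(-136\right) = - \frac{94}{123} + 130 \left(-136\right) = - \frac{94}{123} - 17680 = - \frac{2174734}{123}$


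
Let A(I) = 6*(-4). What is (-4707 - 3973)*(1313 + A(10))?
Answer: -11188520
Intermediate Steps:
A(I) = -24
(-4707 - 3973)*(1313 + A(10)) = (-4707 - 3973)*(1313 - 24) = -8680*1289 = -11188520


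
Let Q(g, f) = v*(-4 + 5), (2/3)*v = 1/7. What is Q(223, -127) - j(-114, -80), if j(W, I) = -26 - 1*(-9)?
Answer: 241/14 ≈ 17.214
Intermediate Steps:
v = 3/14 (v = (3/2)/7 = (3/2)*(1/7) = 3/14 ≈ 0.21429)
Q(g, f) = 3/14 (Q(g, f) = 3*(-4 + 5)/14 = (3/14)*1 = 3/14)
j(W, I) = -17 (j(W, I) = -26 + 9 = -17)
Q(223, -127) - j(-114, -80) = 3/14 - 1*(-17) = 3/14 + 17 = 241/14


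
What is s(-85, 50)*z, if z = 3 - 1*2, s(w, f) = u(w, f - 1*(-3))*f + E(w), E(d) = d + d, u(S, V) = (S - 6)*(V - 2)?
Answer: -232220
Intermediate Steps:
u(S, V) = (-6 + S)*(-2 + V)
E(d) = 2*d
s(w, f) = 2*w + f*(-6 - 6*f - 2*w + w*(3 + f)) (s(w, f) = (12 - 6*(f - 1*(-3)) - 2*w + w*(f - 1*(-3)))*f + 2*w = (12 - 6*(f + 3) - 2*w + w*(f + 3))*f + 2*w = (12 - 6*(3 + f) - 2*w + w*(3 + f))*f + 2*w = (12 + (-18 - 6*f) - 2*w + w*(3 + f))*f + 2*w = (-6 - 6*f - 2*w + w*(3 + f))*f + 2*w = f*(-6 - 6*f - 2*w + w*(3 + f)) + 2*w = 2*w + f*(-6 - 6*f - 2*w + w*(3 + f)))
z = 1 (z = 3 - 2 = 1)
s(-85, 50)*z = (2*(-85) + 50*(-6 - 6*50 - 2*(-85) - 85*(3 + 50)))*1 = (-170 + 50*(-6 - 300 + 170 - 85*53))*1 = (-170 + 50*(-6 - 300 + 170 - 4505))*1 = (-170 + 50*(-4641))*1 = (-170 - 232050)*1 = -232220*1 = -232220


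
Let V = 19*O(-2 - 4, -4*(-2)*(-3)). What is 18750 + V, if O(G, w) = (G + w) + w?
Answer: 17724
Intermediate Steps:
O(G, w) = G + 2*w
V = -1026 (V = 19*((-2 - 4) + 2*(-4*(-2)*(-3))) = 19*(-6 + 2*(8*(-3))) = 19*(-6 + 2*(-24)) = 19*(-6 - 48) = 19*(-54) = -1026)
18750 + V = 18750 - 1026 = 17724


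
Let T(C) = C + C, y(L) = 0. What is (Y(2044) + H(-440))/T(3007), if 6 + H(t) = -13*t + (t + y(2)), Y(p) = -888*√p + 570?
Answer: 2922/3007 - 888*√511/3007 ≈ -5.7039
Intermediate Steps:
Y(p) = 570 - 888*√p
T(C) = 2*C
H(t) = -6 - 12*t (H(t) = -6 + (-13*t + (t + 0)) = -6 + (-13*t + t) = -6 - 12*t)
(Y(2044) + H(-440))/T(3007) = ((570 - 1776*√511) + (-6 - 12*(-440)))/((2*3007)) = ((570 - 1776*√511) + (-6 + 5280))/6014 = ((570 - 1776*√511) + 5274)*(1/6014) = (5844 - 1776*√511)*(1/6014) = 2922/3007 - 888*√511/3007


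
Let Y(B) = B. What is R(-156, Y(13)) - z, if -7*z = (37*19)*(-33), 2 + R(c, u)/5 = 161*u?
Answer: 49986/7 ≈ 7140.9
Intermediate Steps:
R(c, u) = -10 + 805*u (R(c, u) = -10 + 5*(161*u) = -10 + 805*u)
z = 23199/7 (z = -37*19*(-33)/7 = -703*(-33)/7 = -1/7*(-23199) = 23199/7 ≈ 3314.1)
R(-156, Y(13)) - z = (-10 + 805*13) - 1*23199/7 = (-10 + 10465) - 23199/7 = 10455 - 23199/7 = 49986/7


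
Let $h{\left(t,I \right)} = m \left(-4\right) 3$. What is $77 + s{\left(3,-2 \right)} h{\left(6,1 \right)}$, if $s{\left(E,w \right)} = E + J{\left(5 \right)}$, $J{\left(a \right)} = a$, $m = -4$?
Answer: $461$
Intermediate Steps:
$s{\left(E,w \right)} = 5 + E$ ($s{\left(E,w \right)} = E + 5 = 5 + E$)
$h{\left(t,I \right)} = 48$ ($h{\left(t,I \right)} = \left(-4\right) \left(-4\right) 3 = 16 \cdot 3 = 48$)
$77 + s{\left(3,-2 \right)} h{\left(6,1 \right)} = 77 + \left(5 + 3\right) 48 = 77 + 8 \cdot 48 = 77 + 384 = 461$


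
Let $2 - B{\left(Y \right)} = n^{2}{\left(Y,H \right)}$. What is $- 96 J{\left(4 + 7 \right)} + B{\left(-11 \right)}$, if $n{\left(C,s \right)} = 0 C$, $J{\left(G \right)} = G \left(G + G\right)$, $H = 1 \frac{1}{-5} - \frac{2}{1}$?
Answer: $-23230$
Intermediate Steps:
$H = - \frac{11}{5}$ ($H = 1 \left(- \frac{1}{5}\right) - 2 = - \frac{1}{5} - 2 = - \frac{11}{5} \approx -2.2$)
$J{\left(G \right)} = 2 G^{2}$ ($J{\left(G \right)} = G 2 G = 2 G^{2}$)
$n{\left(C,s \right)} = 0$
$B{\left(Y \right)} = 2$ ($B{\left(Y \right)} = 2 - 0^{2} = 2 - 0 = 2 + 0 = 2$)
$- 96 J{\left(4 + 7 \right)} + B{\left(-11 \right)} = - 96 \cdot 2 \left(4 + 7\right)^{2} + 2 = - 96 \cdot 2 \cdot 11^{2} + 2 = - 96 \cdot 2 \cdot 121 + 2 = \left(-96\right) 242 + 2 = -23232 + 2 = -23230$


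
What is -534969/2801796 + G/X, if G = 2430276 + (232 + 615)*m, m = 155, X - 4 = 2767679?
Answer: 1898782252243/2584827719556 ≈ 0.73459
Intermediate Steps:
X = 2767683 (X = 4 + 2767679 = 2767683)
G = 2561561 (G = 2430276 + (232 + 615)*155 = 2430276 + 847*155 = 2430276 + 131285 = 2561561)
-534969/2801796 + G/X = -534969/2801796 + 2561561/2767683 = -534969*1/2801796 + 2561561*(1/2767683) = -178323/933932 + 2561561/2767683 = 1898782252243/2584827719556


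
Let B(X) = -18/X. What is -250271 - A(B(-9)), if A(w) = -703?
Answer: -249568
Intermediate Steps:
-250271 - A(B(-9)) = -250271 - 1*(-703) = -250271 + 703 = -249568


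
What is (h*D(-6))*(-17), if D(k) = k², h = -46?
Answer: 28152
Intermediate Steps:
(h*D(-6))*(-17) = -46*(-6)²*(-17) = -46*36*(-17) = -1656*(-17) = 28152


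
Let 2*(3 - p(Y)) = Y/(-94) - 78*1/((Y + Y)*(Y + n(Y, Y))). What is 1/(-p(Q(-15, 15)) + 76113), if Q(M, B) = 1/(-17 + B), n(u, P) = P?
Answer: 376/28602697 ≈ 1.3146e-5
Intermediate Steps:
p(Y) = 3 + Y/188 + 39/(4*Y**2) (p(Y) = 3 - (Y/(-94) - 78/(Y + Y)**2)/2 = 3 - (Y*(-1/94) - 78*1/(4*Y**2))/2 = 3 - (-Y/94 - 78*1/(4*Y**2))/2 = 3 - (-Y/94 - 39/(2*Y**2))/2 = 3 - (-39/(2*Y**2) - Y/94)/2 = 3 + (Y/188 + 39/(4*Y**2)) = 3 + Y/188 + 39/(4*Y**2))
1/(-p(Q(-15, 15)) + 76113) = 1/(-(3 + 1/(188*(-17 + 15)) + 39/(4*(1/(-17 + 15))**2)) + 76113) = 1/(-(3 + (1/188)/(-2) + 39/(4*(1/(-2))**2)) + 76113) = 1/(-(3 + (1/188)*(-1/2) + 39/(4*(-1/2)**2)) + 76113) = 1/(-(3 - 1/376 + (39/4)*4) + 76113) = 1/(-(3 - 1/376 + 39) + 76113) = 1/(-1*15791/376 + 76113) = 1/(-15791/376 + 76113) = 1/(28602697/376) = 376/28602697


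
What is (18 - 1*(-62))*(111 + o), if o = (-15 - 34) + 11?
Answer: 5840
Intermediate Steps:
o = -38 (o = -49 + 11 = -38)
(18 - 1*(-62))*(111 + o) = (18 - 1*(-62))*(111 - 38) = (18 + 62)*73 = 80*73 = 5840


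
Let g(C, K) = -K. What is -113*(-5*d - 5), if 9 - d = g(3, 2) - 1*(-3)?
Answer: 5085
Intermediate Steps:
d = 8 (d = 9 - (-1*2 - 1*(-3)) = 9 - (-2 + 3) = 9 - 1*1 = 9 - 1 = 8)
-113*(-5*d - 5) = -113*(-5*8 - 5) = -113*(-40 - 5) = -113*(-45) = 5085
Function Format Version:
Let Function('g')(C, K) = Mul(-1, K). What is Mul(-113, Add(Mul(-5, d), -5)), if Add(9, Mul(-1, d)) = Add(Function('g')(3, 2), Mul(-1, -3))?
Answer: 5085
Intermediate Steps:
d = 8 (d = Add(9, Mul(-1, Add(Mul(-1, 2), Mul(-1, -3)))) = Add(9, Mul(-1, Add(-2, 3))) = Add(9, Mul(-1, 1)) = Add(9, -1) = 8)
Mul(-113, Add(Mul(-5, d), -5)) = Mul(-113, Add(Mul(-5, 8), -5)) = Mul(-113, Add(-40, -5)) = Mul(-113, -45) = 5085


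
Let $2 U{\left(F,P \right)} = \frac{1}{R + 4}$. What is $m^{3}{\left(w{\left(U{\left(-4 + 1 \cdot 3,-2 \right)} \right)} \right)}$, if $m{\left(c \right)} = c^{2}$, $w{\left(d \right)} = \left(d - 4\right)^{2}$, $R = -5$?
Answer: $\frac{282429536481}{4096} \approx 6.8953 \cdot 10^{7}$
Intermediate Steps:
$U{\left(F,P \right)} = - \frac{1}{2}$ ($U{\left(F,P \right)} = \frac{1}{2 \left(-5 + 4\right)} = \frac{1}{2 \left(-1\right)} = \frac{1}{2} \left(-1\right) = - \frac{1}{2}$)
$w{\left(d \right)} = \left(-4 + d\right)^{2}$
$m^{3}{\left(w{\left(U{\left(-4 + 1 \cdot 3,-2 \right)} \right)} \right)} = \left(\left(\left(-4 - \frac{1}{2}\right)^{2}\right)^{2}\right)^{3} = \left(\left(\left(- \frac{9}{2}\right)^{2}\right)^{2}\right)^{3} = \left(\left(\frac{81}{4}\right)^{2}\right)^{3} = \left(\frac{6561}{16}\right)^{3} = \frac{282429536481}{4096}$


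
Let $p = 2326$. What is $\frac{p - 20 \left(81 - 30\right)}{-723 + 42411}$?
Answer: $\frac{653}{20844} \approx 0.031328$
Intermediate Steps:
$\frac{p - 20 \left(81 - 30\right)}{-723 + 42411} = \frac{2326 - 20 \left(81 - 30\right)}{-723 + 42411} = \frac{2326 - 1020}{41688} = \left(2326 - 1020\right) \frac{1}{41688} = 1306 \cdot \frac{1}{41688} = \frac{653}{20844}$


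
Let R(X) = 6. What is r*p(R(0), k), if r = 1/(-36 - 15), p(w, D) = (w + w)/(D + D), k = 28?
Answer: -1/238 ≈ -0.0042017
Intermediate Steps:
p(w, D) = w/D (p(w, D) = (2*w)/((2*D)) = (2*w)*(1/(2*D)) = w/D)
r = -1/51 (r = 1/(-51) = -1/51 ≈ -0.019608)
r*p(R(0), k) = -2/(17*28) = -1/51*3/14 = -1/238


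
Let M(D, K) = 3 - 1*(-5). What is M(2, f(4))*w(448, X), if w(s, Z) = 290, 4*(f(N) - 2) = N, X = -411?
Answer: 2320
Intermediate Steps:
f(N) = 2 + N/4
M(D, K) = 8 (M(D, K) = 3 + 5 = 8)
M(2, f(4))*w(448, X) = 8*290 = 2320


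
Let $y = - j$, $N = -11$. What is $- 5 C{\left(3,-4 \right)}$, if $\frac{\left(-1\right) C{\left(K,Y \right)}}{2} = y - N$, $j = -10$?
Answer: $210$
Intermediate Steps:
$y = 10$ ($y = \left(-1\right) \left(-10\right) = 10$)
$C{\left(K,Y \right)} = -42$ ($C{\left(K,Y \right)} = - 2 \left(10 - -11\right) = - 2 \left(10 + 11\right) = \left(-2\right) 21 = -42$)
$- 5 C{\left(3,-4 \right)} = \left(-5\right) \left(-42\right) = 210$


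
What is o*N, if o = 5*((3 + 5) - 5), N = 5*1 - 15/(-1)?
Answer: 300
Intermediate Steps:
N = 20 (N = 5 - 15*(-1) = 5 + 15 = 20)
o = 15 (o = 5*(8 - 5) = 5*3 = 15)
o*N = 15*20 = 300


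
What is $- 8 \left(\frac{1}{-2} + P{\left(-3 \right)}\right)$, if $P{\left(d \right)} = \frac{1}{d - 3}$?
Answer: $\frac{16}{3} \approx 5.3333$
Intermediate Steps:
$P{\left(d \right)} = \frac{1}{-3 + d}$
$- 8 \left(\frac{1}{-2} + P{\left(-3 \right)}\right) = - 8 \left(\frac{1}{-2} + \frac{1}{-3 - 3}\right) = - 8 \left(- \frac{1}{2} + \frac{1}{-6}\right) = - 8 \left(- \frac{1}{2} - \frac{1}{6}\right) = \left(-8\right) \left(- \frac{2}{3}\right) = \frac{16}{3}$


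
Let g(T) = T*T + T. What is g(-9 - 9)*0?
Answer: 0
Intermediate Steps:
g(T) = T + T² (g(T) = T² + T = T + T²)
g(-9 - 9)*0 = ((-9 - 9)*(1 + (-9 - 9)))*0 = -18*(1 - 18)*0 = -18*(-17)*0 = 306*0 = 0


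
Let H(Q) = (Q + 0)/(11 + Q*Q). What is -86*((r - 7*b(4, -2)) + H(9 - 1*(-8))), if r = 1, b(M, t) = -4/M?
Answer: -103931/150 ≈ -692.87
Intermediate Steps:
H(Q) = Q/(11 + Q**2)
-86*((r - 7*b(4, -2)) + H(9 - 1*(-8))) = -86*((1 - (-28)/4) + (9 - 1*(-8))/(11 + (9 - 1*(-8))**2)) = -86*((1 - (-28)/4) + (9 + 8)/(11 + (9 + 8)**2)) = -86*((1 - 7*(-1)) + 17/(11 + 17**2)) = -86*((1 + 7) + 17/(11 + 289)) = -86*(8 + 17/300) = -86*2417/300 = -103931/150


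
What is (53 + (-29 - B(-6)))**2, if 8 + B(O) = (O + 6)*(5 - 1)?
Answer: 1024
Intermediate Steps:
B(O) = 16 + 4*O (B(O) = -8 + (O + 6)*(5 - 1) = -8 + (6 + O)*4 = -8 + (24 + 4*O) = 16 + 4*O)
(53 + (-29 - B(-6)))**2 = (53 + (-29 - (16 + 4*(-6))))**2 = (53 + (-29 - (16 - 24)))**2 = (53 + (-29 - 1*(-8)))**2 = (53 + (-29 + 8))**2 = (53 - 21)**2 = 32**2 = 1024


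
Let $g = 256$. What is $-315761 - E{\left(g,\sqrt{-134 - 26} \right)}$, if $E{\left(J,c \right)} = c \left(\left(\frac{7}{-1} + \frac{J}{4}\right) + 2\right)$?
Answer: $-315761 - 236 i \sqrt{10} \approx -3.1576 \cdot 10^{5} - 746.3 i$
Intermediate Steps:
$E{\left(J,c \right)} = c \left(-5 + \frac{J}{4}\right)$ ($E{\left(J,c \right)} = c \left(\left(7 \left(-1\right) + J \frac{1}{4}\right) + 2\right) = c \left(\left(-7 + \frac{J}{4}\right) + 2\right) = c \left(-5 + \frac{J}{4}\right)$)
$-315761 - E{\left(g,\sqrt{-134 - 26} \right)} = -315761 - \frac{\sqrt{-134 - 26} \left(-20 + 256\right)}{4} = -315761 - \frac{1}{4} \sqrt{-160} \cdot 236 = -315761 - \frac{1}{4} \cdot 4 i \sqrt{10} \cdot 236 = -315761 - 236 i \sqrt{10}$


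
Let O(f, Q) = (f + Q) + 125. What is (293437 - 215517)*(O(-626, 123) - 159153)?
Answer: -12430655520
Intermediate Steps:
O(f, Q) = 125 + Q + f (O(f, Q) = (Q + f) + 125 = 125 + Q + f)
(293437 - 215517)*(O(-626, 123) - 159153) = (293437 - 215517)*((125 + 123 - 626) - 159153) = 77920*(-378 - 159153) = 77920*(-159531) = -12430655520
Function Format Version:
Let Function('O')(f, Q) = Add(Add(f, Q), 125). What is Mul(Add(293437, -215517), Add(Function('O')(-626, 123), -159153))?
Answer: -12430655520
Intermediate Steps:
Function('O')(f, Q) = Add(125, Q, f) (Function('O')(f, Q) = Add(Add(Q, f), 125) = Add(125, Q, f))
Mul(Add(293437, -215517), Add(Function('O')(-626, 123), -159153)) = Mul(Add(293437, -215517), Add(Add(125, 123, -626), -159153)) = Mul(77920, Add(-378, -159153)) = Mul(77920, -159531) = -12430655520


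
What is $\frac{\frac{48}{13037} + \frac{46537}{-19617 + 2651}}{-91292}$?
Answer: $\frac{605888501}{20192488758664} \approx 3.0006 \cdot 10^{-5}$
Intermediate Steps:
$\frac{\frac{48}{13037} + \frac{46537}{-19617 + 2651}}{-91292} = \left(48 \cdot \frac{1}{13037} + \frac{46537}{-16966}\right) \left(- \frac{1}{91292}\right) = \left(\frac{48}{13037} + 46537 \left(- \frac{1}{16966}\right)\right) \left(- \frac{1}{91292}\right) = \left(\frac{48}{13037} - \frac{46537}{16966}\right) \left(- \frac{1}{91292}\right) = \left(- \frac{605888501}{221185742}\right) \left(- \frac{1}{91292}\right) = \frac{605888501}{20192488758664}$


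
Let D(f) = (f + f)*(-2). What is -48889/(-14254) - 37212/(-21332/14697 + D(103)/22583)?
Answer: 11004465150826108/434565012055 ≈ 25323.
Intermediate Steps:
D(f) = -4*f (D(f) = (2*f)*(-2) = -4*f)
-48889/(-14254) - 37212/(-21332/14697 + D(103)/22583) = -48889/(-14254) - 37212/(-21332/14697 - 4*103/22583) = -48889*(-1/14254) - 37212/(-21332*1/14697 - 412*1/22583) = 48889/14254 - 37212/(-21332/14697 - 412/22583) = 48889/14254 - 37212/(-487795720/331902351) = 48889/14254 - 37212*(-331902351/487795720) = 48889/14254 + 3087687571353/121948930 = 11004465150826108/434565012055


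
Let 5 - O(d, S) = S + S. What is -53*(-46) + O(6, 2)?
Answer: 2439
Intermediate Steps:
O(d, S) = 5 - 2*S (O(d, S) = 5 - (S + S) = 5 - 2*S)
-53*(-46) + O(6, 2) = -53*(-46) + (5 - 2*2) = 2438 + (5 - 4) = 2438 + 1 = 2439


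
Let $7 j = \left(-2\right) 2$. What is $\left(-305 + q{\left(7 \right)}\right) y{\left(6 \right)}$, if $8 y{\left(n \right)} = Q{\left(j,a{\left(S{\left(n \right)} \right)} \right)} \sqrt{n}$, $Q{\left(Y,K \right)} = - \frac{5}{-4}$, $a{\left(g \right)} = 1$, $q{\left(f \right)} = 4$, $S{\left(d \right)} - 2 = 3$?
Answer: $- \frac{1505 \sqrt{6}}{32} \approx -115.2$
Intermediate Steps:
$S{\left(d \right)} = 5$ ($S{\left(d \right)} = 2 + 3 = 5$)
$j = - \frac{4}{7}$ ($j = \frac{\left(-2\right) 2}{7} = \frac{1}{7} \left(-4\right) = - \frac{4}{7} \approx -0.57143$)
$Q{\left(Y,K \right)} = \frac{5}{4}$ ($Q{\left(Y,K \right)} = \left(-5\right) \left(- \frac{1}{4}\right) = \frac{5}{4}$)
$y{\left(n \right)} = \frac{5 \sqrt{n}}{32}$ ($y{\left(n \right)} = \frac{\frac{5}{4} \sqrt{n}}{8} = \frac{5 \sqrt{n}}{32}$)
$\left(-305 + q{\left(7 \right)}\right) y{\left(6 \right)} = \left(-305 + 4\right) \frac{5 \sqrt{6}}{32} = - 301 \frac{5 \sqrt{6}}{32} = - \frac{1505 \sqrt{6}}{32}$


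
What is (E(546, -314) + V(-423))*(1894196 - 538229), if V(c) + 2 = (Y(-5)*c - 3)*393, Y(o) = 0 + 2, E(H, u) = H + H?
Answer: -450949877289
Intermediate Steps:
E(H, u) = 2*H
Y(o) = 2
V(c) = -1181 + 786*c (V(c) = -2 + (2*c - 3)*393 = -2 + (-3 + 2*c)*393 = -2 + (-1179 + 786*c) = -1181 + 786*c)
(E(546, -314) + V(-423))*(1894196 - 538229) = (2*546 + (-1181 + 786*(-423)))*(1894196 - 538229) = (1092 + (-1181 - 332478))*1355967 = (1092 - 333659)*1355967 = -332567*1355967 = -450949877289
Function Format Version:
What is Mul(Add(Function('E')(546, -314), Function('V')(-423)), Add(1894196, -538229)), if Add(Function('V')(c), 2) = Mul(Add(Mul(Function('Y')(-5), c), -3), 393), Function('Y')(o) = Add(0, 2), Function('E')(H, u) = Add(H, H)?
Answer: -450949877289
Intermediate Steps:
Function('E')(H, u) = Mul(2, H)
Function('Y')(o) = 2
Function('V')(c) = Add(-1181, Mul(786, c)) (Function('V')(c) = Add(-2, Mul(Add(Mul(2, c), -3), 393)) = Add(-2, Mul(Add(-3, Mul(2, c)), 393)) = Add(-2, Add(-1179, Mul(786, c))) = Add(-1181, Mul(786, c)))
Mul(Add(Function('E')(546, -314), Function('V')(-423)), Add(1894196, -538229)) = Mul(Add(Mul(2, 546), Add(-1181, Mul(786, -423))), Add(1894196, -538229)) = Mul(Add(1092, Add(-1181, -332478)), 1355967) = Mul(Add(1092, -333659), 1355967) = Mul(-332567, 1355967) = -450949877289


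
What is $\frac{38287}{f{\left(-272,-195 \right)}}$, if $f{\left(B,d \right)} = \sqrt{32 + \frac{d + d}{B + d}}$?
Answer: $\frac{38287 \sqrt{7160978}}{15334} \approx 6681.6$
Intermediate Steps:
$f{\left(B,d \right)} = \sqrt{32 + \frac{2 d}{B + d}}$
$\frac{38287}{f{\left(-272,-195 \right)}} = \frac{38287}{\sqrt{2} \sqrt{\frac{16 \left(-272\right) + 17 \left(-195\right)}{-272 - 195}}} = \frac{38287}{\sqrt{2} \sqrt{\frac{-4352 - 3315}{-467}}} = \frac{38287}{\sqrt{2} \sqrt{\left(- \frac{1}{467}\right) \left(-7667\right)}} = \frac{38287}{\sqrt{2} \sqrt{\frac{7667}{467}}} = \frac{38287}{\sqrt{2} \frac{\sqrt{3580489}}{467}} = \frac{38287}{\frac{1}{467} \sqrt{7160978}} = 38287 \frac{\sqrt{7160978}}{15334} = \frac{38287 \sqrt{7160978}}{15334}$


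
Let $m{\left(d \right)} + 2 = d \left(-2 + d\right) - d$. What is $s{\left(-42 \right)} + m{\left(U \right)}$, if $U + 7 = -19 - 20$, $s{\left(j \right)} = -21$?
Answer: $2231$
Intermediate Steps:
$U = -46$ ($U = -7 - 39 = -46$)
$m{\left(d \right)} = -2 - d + d \left(-2 + d\right)$ ($m{\left(d \right)} = -2 + \left(d \left(-2 + d\right) - d\right) = -2 + \left(- d + d \left(-2 + d\right)\right) = -2 - d + d \left(-2 + d\right)$)
$s{\left(-42 \right)} + m{\left(U \right)} = -21 - \left(-136 - 2116\right) = -21 + \left(-2 + 2116 + 138\right) = -21 + 2252 = 2231$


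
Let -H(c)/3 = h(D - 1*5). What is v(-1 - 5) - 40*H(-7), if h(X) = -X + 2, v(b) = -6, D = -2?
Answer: 1074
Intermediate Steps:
h(X) = 2 - X
H(c) = -27 (H(c) = -3*(2 - (-2 - 1*5)) = -3*(2 - (-2 - 5)) = -3*(2 - 1*(-7)) = -3*(2 + 7) = -3*9 = -27)
v(-1 - 5) - 40*H(-7) = -6 - 40*(-27) = -6 + 1080 = 1074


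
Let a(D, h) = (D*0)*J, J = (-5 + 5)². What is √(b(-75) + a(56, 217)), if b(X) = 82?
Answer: √82 ≈ 9.0554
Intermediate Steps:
J = 0 (J = 0² = 0)
a(D, h) = 0 (a(D, h) = (D*0)*0 = 0*0 = 0)
√(b(-75) + a(56, 217)) = √(82 + 0) = √82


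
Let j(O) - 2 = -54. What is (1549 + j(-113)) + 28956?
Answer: 30453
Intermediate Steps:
j(O) = -52 (j(O) = 2 - 54 = -52)
(1549 + j(-113)) + 28956 = (1549 - 52) + 28956 = 1497 + 28956 = 30453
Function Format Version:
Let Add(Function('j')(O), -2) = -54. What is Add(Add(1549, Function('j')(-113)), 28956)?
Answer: 30453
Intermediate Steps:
Function('j')(O) = -52 (Function('j')(O) = Add(2, -54) = -52)
Add(Add(1549, Function('j')(-113)), 28956) = Add(Add(1549, -52), 28956) = Add(1497, 28956) = 30453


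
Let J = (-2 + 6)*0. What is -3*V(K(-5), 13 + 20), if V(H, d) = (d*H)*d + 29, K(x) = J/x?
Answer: -87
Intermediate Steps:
J = 0 (J = 4*0 = 0)
K(x) = 0 (K(x) = 0/x = 0)
V(H, d) = 29 + H*d² (V(H, d) = (H*d)*d + 29 = H*d² + 29 = 29 + H*d²)
-3*V(K(-5), 13 + 20) = -3*(29 + 0*(13 + 20)²) = -3*(29 + 0*33²) = -3*(29 + 0*1089) = -3*(29 + 0) = -3*29 = -87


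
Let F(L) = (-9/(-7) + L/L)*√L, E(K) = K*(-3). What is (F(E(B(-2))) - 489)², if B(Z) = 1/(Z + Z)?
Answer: 11717121/49 - 7824*√3/7 ≈ 2.3719e+5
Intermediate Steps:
B(Z) = 1/(2*Z)
E(K) = -3*K
F(L) = 16*√L/7 (F(L) = (-9*(-⅐) + 1)*√L = (9/7 + 1)*√L = 16*√L/7)
(F(E(B(-2))) - 489)² = (16*√(-3/(2*(-2)))/7 - 489)² = (16*√(-3*(-1)/(2*2))/7 - 489)² = (16*√(-3*(-¼))/7 - 489)² = (16*√(¾)/7 - 489)² = (16*(√3/2)/7 - 489)² = (8*√3/7 - 489)² = (-489 + 8*√3/7)²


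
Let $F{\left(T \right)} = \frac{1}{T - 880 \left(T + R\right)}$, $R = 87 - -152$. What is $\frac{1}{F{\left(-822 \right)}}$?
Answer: $512218$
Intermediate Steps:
$R = 239$ ($R = 87 + 152 = 239$)
$F{\left(T \right)} = \frac{1}{-210320 - 879 T}$ ($F{\left(T \right)} = \frac{1}{T - 880 \left(T + 239\right)} = \frac{1}{T - 880 \left(239 + T\right)} = \frac{1}{T - \left(210320 + 880 T\right)} = \frac{1}{-210320 - 879 T}$)
$\frac{1}{F{\left(-822 \right)}} = \frac{1}{\left(-1\right) \frac{1}{210320 + 879 \left(-822\right)}} = \frac{1}{\left(-1\right) \frac{1}{210320 - 722538}} = \frac{1}{\left(-1\right) \frac{1}{-512218}} = \frac{1}{\left(-1\right) \left(- \frac{1}{512218}\right)} = \frac{1}{\frac{1}{512218}} = 512218$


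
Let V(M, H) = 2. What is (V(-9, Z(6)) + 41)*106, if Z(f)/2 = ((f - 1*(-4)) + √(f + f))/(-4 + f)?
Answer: 4558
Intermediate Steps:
Z(f) = 2*(4 + f + √2*√f)/(-4 + f) (Z(f) = 2*(((f - 1*(-4)) + √(f + f))/(-4 + f)) = 2*(((f + 4) + √(2*f))/(-4 + f)) = 2*(((4 + f) + √2*√f)/(-4 + f)) = 2*((4 + f + √2*√f)/(-4 + f)) = 2*(4 + f + √2*√f)/(-4 + f))
(V(-9, Z(6)) + 41)*106 = (2 + 41)*106 = 43*106 = 4558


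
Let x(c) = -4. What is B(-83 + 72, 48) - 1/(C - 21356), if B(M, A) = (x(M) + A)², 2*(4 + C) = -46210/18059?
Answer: 746837853979/385763345 ≈ 1936.0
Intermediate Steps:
C = -95341/18059 (C = -4 + (-46210/18059)/2 = -4 + (-46210*1/18059)/2 = -4 + (½)*(-46210/18059) = -4 - 23105/18059 = -95341/18059 ≈ -5.2794)
B(M, A) = (-4 + A)²
B(-83 + 72, 48) - 1/(C - 21356) = (-4 + 48)² - 1/(-95341/18059 - 21356) = 44² - 1/(-385763345/18059) = 1936 - 1*(-18059/385763345) = 1936 + 18059/385763345 = 746837853979/385763345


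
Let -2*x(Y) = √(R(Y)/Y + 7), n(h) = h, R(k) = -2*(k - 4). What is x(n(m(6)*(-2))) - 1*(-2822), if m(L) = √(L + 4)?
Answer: 2822 - √(125 - 10*√10)/10 ≈ 2821.0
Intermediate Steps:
R(k) = 8 - 2*k (R(k) = -2*(-4 + k) = 8 - 2*k)
m(L) = √(4 + L)
x(Y) = -√(7 + (8 - 2*Y)/Y)/2 (x(Y) = -√((8 - 2*Y)/Y + 7)/2 = -√(7 + (8 - 2*Y)/Y)/2)
x(n(m(6)*(-2))) - 1*(-2822) = -√(5 + 8/((√(4 + 6)*(-2))))/2 - 1*(-2822) = -√(5 + 8/((√10*(-2))))/2 + 2822 = -√(5 + 8/((-2*√10)))/2 + 2822 = -√(5 + 8*(-√10/20))/2 + 2822 = -√(5 - 2*√10/5)/2 + 2822 = 2822 - √(5 - 2*√10/5)/2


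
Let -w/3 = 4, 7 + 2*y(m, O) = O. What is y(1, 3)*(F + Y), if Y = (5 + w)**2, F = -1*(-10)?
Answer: -118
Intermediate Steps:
y(m, O) = -7/2 + O/2
w = -12 (w = -3*4 = -12)
F = 10
Y = 49 (Y = (5 - 12)**2 = (-7)**2 = 49)
y(1, 3)*(F + Y) = (-7/2 + (1/2)*3)*(10 + 49) = (-7/2 + 3/2)*59 = -2*59 = -118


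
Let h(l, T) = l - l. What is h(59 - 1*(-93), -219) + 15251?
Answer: 15251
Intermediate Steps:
h(l, T) = 0
h(59 - 1*(-93), -219) + 15251 = 0 + 15251 = 15251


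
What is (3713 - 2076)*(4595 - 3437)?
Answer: 1895646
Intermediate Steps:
(3713 - 2076)*(4595 - 3437) = 1637*1158 = 1895646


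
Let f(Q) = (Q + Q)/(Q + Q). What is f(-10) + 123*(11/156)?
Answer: 503/52 ≈ 9.6731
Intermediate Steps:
f(Q) = 1 (f(Q) = (2*Q)/((2*Q)) = (2*Q)*(1/(2*Q)) = 1)
f(-10) + 123*(11/156) = 1 + 123*(11/156) = 1 + 451/52 = 503/52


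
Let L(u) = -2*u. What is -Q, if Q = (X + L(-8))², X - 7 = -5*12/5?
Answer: -121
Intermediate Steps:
X = -5 (X = 7 - 5*12/5 = 7 - 60*⅕ = 7 - 12 = -5)
Q = 121 (Q = (-5 - 2*(-8))² = (-5 + 16)² = 11² = 121)
-Q = -1*121 = -121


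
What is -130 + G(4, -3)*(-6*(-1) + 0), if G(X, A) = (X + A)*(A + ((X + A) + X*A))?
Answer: -214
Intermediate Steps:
G(X, A) = (A + X)*(X + 2*A + A*X) (G(X, A) = (A + X)*(A + ((A + X) + A*X)) = (A + X)*(A + (A + X + A*X)) = (A + X)*(X + 2*A + A*X))
-130 + G(4, -3)*(-6*(-1) + 0) = -130 + (4² + 2*(-3)² - 3*4² + 4*(-3)² + 3*(-3)*4)*(-6*(-1) + 0) = -130 + (16 + 2*9 - 3*16 + 4*9 - 36)*(6 + 0) = -130 + (16 + 18 - 48 + 36 - 36)*6 = -130 - 14*6 = -130 - 84 = -214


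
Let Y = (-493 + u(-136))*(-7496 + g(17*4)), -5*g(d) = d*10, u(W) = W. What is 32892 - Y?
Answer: -4767636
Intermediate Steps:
g(d) = -2*d (g(d) = -d*10/5 = -2*d)
Y = 4800528 (Y = (-493 - 136)*(-7496 - 34*4) = -629*(-7496 - 2*68) = -629*(-7496 - 136) = -629*(-7632) = 4800528)
32892 - Y = 32892 - 1*4800528 = 32892 - 4800528 = -4767636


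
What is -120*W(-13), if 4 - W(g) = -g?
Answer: 1080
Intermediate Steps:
W(g) = 4 + g (W(g) = 4 - (-1)*g = 4 + g)
-120*W(-13) = -120*(4 - 13) = -120*(-9) = 1080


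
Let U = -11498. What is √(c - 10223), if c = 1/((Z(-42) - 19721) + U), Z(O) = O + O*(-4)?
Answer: 2*I*√2470834316955/31093 ≈ 101.11*I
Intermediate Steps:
Z(O) = -3*O (Z(O) = O - 4*O = -3*O)
c = -1/31093 (c = 1/((-3*(-42) - 19721) - 11498) = 1/((126 - 19721) - 11498) = 1/(-19595 - 11498) = 1/(-31093) = -1/31093 ≈ -3.2162e-5)
√(c - 10223) = √(-1/31093 - 10223) = √(-317863740/31093) = 2*I*√2470834316955/31093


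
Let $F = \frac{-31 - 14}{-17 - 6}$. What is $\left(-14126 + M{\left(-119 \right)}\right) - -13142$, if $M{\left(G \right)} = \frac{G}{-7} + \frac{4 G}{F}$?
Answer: $- \frac{54463}{45} \approx -1210.3$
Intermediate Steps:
$F = \frac{45}{23}$ ($F = - \frac{45}{-23} = \left(-45\right) \left(- \frac{1}{23}\right) = \frac{45}{23} \approx 1.9565$)
$M{\left(G \right)} = \frac{599 G}{315}$ ($M{\left(G \right)} = \frac{G}{-7} + \frac{4 G}{\frac{45}{23}} = G \left(- \frac{1}{7}\right) + 4 G \frac{23}{45} = - \frac{G}{7} + \frac{92 G}{45} = \frac{599 G}{315}$)
$\left(-14126 + M{\left(-119 \right)}\right) - -13142 = \left(-14126 + \frac{599}{315} \left(-119\right)\right) - -13142 = \left(-14126 - \frac{10183}{45}\right) + 13142 = - \frac{645853}{45} + 13142 = - \frac{54463}{45}$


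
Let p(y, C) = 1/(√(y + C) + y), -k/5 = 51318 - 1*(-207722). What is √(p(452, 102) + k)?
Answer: √(-585430399 - 1295200*√554)/√(452 + √554) ≈ 1138.1*I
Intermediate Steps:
k = -1295200 (k = -5*(51318 - 1*(-207722)) = -5*(51318 + 207722) = -5*259040 = -1295200)
p(y, C) = 1/(y + √(C + y)) (p(y, C) = 1/(√(C + y) + y) = 1/(y + √(C + y)))
√(p(452, 102) + k) = √(1/(452 + √(102 + 452)) - 1295200) = √(1/(452 + √554) - 1295200) = √(-1295200 + 1/(452 + √554))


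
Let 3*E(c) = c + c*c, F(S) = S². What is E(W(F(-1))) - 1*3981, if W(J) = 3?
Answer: -3977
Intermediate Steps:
E(c) = c/3 + c²/3 (E(c) = (c + c*c)/3 = (c + c²)/3 = c/3 + c²/3)
E(W(F(-1))) - 1*3981 = (⅓)*3*(1 + 3) - 1*3981 = (⅓)*3*4 - 3981 = 4 - 3981 = -3977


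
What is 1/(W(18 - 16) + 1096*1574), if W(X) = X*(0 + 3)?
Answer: 1/1725110 ≈ 5.7967e-7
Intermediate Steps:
W(X) = 3*X (W(X) = X*3 = 3*X)
1/(W(18 - 16) + 1096*1574) = 1/(3*(18 - 16) + 1096*1574) = 1/(3*2 + 1725104) = 1/(6 + 1725104) = 1/1725110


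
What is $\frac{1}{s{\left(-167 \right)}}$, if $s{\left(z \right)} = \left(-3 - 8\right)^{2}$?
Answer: $\frac{1}{121} \approx 0.0082645$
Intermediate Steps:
$s{\left(z \right)} = 121$ ($s{\left(z \right)} = \left(-11\right)^{2} = 121$)
$\frac{1}{s{\left(-167 \right)}} = \frac{1}{121}$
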